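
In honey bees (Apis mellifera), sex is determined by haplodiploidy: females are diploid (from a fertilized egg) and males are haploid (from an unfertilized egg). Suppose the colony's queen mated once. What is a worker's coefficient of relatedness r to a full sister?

0.75

Haplodiploid full sisters inherit their father's entire haploid genome identically (contributing 1/2) and on average half of their mother's contribution (1/2 · 1/2 = 1/4); r = 1/2 + 1/4 = 3/4.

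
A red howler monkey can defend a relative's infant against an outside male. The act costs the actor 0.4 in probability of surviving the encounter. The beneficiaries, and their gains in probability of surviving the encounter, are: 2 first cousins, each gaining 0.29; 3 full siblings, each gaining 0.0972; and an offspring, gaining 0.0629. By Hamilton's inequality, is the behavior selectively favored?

Hamilton's rule: the trait is favored when the sum of r·B over every recipient exceeds the actor's cost C.
r to a first cousin = 1/8 (first cousins share one grandparent pair — two paths of length 4: r = 2·(1/2)^4 = 1/8).
r to a full sibling = 0.5 (full sibs share both parents — two paths of length 2: r = 2·(1/2)^2 = 1/2).
r to an offspring = 0.5 (one parent–offspring link: r = (1/2)^1 = 1/2).
Summing one r·B term per recipient: 2·0.125·0.29 + 3·0.5·0.0972 + 1·0.5·0.0629 = 0.24975.
0.24975 < 0.4: the indirect benefit is less than the cost.

No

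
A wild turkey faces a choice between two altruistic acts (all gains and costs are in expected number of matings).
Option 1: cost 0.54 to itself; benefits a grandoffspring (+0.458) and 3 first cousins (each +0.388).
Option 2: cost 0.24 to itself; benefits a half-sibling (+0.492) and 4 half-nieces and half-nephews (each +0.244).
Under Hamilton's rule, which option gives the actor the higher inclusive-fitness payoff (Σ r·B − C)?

Option 1: r to a grandoffspring = 0.25.
Option 1: r to a first cousin = 0.125.
Option 1: Σ r·B − C = (1·0.25·0.458 + 3·0.125·0.388) − 0.54 = -0.28.
Option 2: r to a half-sibling = 0.25.
Option 2: r to a half-niece or half-nephew = 0.125.
Option 2: Σ r·B − C = (1·0.25·0.492 + 4·0.125·0.244) − 0.24 = 0.005.
Option 2 has the higher net inclusive-fitness payoff.

Option 2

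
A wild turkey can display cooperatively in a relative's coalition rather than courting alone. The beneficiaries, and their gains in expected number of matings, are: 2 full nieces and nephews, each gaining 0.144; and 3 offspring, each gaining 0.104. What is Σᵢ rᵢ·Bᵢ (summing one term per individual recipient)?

r to a full niece or nephew = 0.25 (full aunt/uncle↔niece/nephew: two paths of length 3 through the shared grandparent pair: r = 2·(1/2)^3 = 1/4).
r to an offspring = 1/2 (one parent–offspring link: r = (1/2)^1 = 1/2).
Summing one r·B term per recipient: 2·0.25·0.144 + 3·0.5·0.104 = 0.228.

0.228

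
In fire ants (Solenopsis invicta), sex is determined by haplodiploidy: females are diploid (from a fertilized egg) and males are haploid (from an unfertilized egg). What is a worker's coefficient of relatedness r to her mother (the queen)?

One meiotic link between diploid queen and diploid daughter: r = 1/2.

0.5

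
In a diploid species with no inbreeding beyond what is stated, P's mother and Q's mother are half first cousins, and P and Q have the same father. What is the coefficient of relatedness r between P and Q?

With two independent routes of shared ancestry, r is the sum of the two contributions.
P and Q are related in two ways: half second cousins through their mothers (r = 1/64) and half-sibs through their shared father (r = 1/4).
r = 1/64 + 1/4 = 0.265625.

0.265625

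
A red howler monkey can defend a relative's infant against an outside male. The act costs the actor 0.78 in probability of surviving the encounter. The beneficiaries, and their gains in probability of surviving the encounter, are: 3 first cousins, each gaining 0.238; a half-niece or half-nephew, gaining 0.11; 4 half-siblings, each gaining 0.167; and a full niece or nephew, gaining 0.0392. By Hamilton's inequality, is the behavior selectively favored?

Hamilton's rule: the trait is favored when the sum of r·B over every recipient exceeds the actor's cost C.
r to a first cousin = 0.125 (first cousins share one grandparent pair — two paths of length 4: r = 2·(1/2)^4 = 1/8).
r to a half-niece or half-nephew = 0.125 (half-aunt/uncle↔niece/nephew: one path of length 3: r = (1/2)^3 = 1/8).
r to a half-sibling = 0.25 (half-sibs share one parent — one path of length 2: r = (1/2)^2 = 1/4).
r to a full niece or nephew = 0.25 (full aunt/uncle↔niece/nephew: two paths of length 3 through the shared grandparent pair: r = 2·(1/2)^3 = 1/4).
Summing one r·B term per recipient: 3·0.125·0.238 + 1·0.125·0.11 + 4·0.25·0.167 + 1·0.25·0.0392 = 0.2798.
0.2798 < 0.78: the indirect benefit is less than the cost.

No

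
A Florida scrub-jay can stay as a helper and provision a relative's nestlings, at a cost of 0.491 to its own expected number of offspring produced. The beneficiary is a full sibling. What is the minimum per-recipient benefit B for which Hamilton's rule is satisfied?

0.982

r to a full sibling = 1/2 (full sibs share both parents — two paths of length 2: r = 2·(1/2)^2 = 1/2).
Hamilton's rule with n recipients of equal r: n·r·B > C, so B > C/(n·r) = 0.491/(1·0.5) = 0.982.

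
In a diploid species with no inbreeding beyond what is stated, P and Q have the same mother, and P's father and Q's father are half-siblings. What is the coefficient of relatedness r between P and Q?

0.3125

With two independent routes of shared ancestry, r is the sum of the two contributions.
P and Q are related in two ways: half-sibs through their shared mother (r = 1/4) and half first cousins through their fathers (r = 1/16).
r = 1/4 + 1/16 = 5/16 = 0.3125.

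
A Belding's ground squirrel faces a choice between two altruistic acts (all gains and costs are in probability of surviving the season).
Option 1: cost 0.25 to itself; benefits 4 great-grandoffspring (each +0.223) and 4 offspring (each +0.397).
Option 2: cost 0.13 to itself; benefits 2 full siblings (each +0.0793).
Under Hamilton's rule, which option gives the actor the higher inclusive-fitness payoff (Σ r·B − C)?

Option 1: r to a great-grandoffspring = 0.125.
Option 1: r to an offspring = 0.5.
Option 1: Σ r·B − C = (4·0.125·0.223 + 4·0.5·0.397) − 0.25 = 0.6555.
Option 2: r to a full sibling = 0.5.
Option 2: Σ r·B − C = (2·0.5·0.0793) − 0.13 = -0.0507.
Option 1 has the higher net inclusive-fitness payoff.

Option 1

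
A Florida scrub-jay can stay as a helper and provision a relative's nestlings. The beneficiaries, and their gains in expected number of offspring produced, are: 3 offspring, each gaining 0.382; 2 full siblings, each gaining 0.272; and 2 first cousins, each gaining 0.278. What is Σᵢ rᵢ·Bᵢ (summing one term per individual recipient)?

0.9145

r to an offspring = 1/2 (one parent–offspring link: r = (1/2)^1 = 1/2).
r to a full sibling = 0.5 (full sibs share both parents — two paths of length 2: r = 2·(1/2)^2 = 1/2).
r to a first cousin = 1/8 (first cousins share one grandparent pair — two paths of length 4: r = 2·(1/2)^4 = 1/8).
Summing one r·B term per recipient: 3·0.5·0.382 + 2·0.5·0.272 + 2·0.125·0.278 = 0.9145.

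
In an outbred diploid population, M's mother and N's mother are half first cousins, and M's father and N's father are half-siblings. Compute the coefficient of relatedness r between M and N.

0.078125

Relatedness sums over independent paths through distinct common ancestors.
M and N are related in two ways: half second cousins through their mothers (r = 1/64) and half first cousins through their fathers (r = 1/16).
r = 1/64 + 1/16 = 5/64 = 0.078125.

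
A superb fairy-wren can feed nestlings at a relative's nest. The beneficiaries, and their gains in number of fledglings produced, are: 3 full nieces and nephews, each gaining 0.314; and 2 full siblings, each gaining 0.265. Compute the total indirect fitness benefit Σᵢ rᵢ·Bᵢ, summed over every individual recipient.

r to a full niece or nephew = 1/4 (full aunt/uncle↔niece/nephew: two paths of length 3 through the shared grandparent pair: r = 2·(1/2)^3 = 1/4).
r to a full sibling = 0.5 (full sibs share both parents — two paths of length 2: r = 2·(1/2)^2 = 1/2).
Summing one r·B term per recipient: 3·0.25·0.314 + 2·0.5·0.265 = 0.5005.

0.5005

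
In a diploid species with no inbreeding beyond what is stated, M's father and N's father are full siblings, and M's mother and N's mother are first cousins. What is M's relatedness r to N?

0.15625

Relatedness sums over independent paths through distinct common ancestors.
M and N are related in two ways: first cousins through their fathers (r = 1/8) and second cousins through their mothers (r = 1/32).
r = 1/8 + 1/32 = 0.15625.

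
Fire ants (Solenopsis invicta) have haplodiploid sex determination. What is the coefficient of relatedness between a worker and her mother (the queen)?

One meiotic link between diploid queen and diploid daughter: r = 1/2.

0.5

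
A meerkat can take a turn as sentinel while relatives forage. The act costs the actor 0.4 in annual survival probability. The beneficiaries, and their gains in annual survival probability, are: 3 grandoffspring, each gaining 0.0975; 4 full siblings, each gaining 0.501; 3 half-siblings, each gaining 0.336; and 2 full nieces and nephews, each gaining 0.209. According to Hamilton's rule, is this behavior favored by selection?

Yes

Hamilton's rule: the trait is favored when the sum of r·B over every recipient exceeds the actor's cost C.
r to a grandoffspring = 1/4 (two parent–offspring links: r = (1/2)^2 = 1/4).
r to a full sibling = 0.5 (full sibs share both parents — two paths of length 2: r = 2·(1/2)^2 = 1/2).
r to a half-sibling = 1/4 (half-sibs share one parent — one path of length 2: r = (1/2)^2 = 1/4).
r to a full niece or nephew = 1/4 (full aunt/uncle↔niece/nephew: two paths of length 3 through the shared grandparent pair: r = 2·(1/2)^3 = 1/4).
Summing one r·B term per recipient: 3·0.25·0.0975 + 4·0.5·0.501 + 3·0.25·0.336 + 2·0.25·0.209 = 1.431625.
1.431625 > 0.4: the indirect benefit exceeds the cost.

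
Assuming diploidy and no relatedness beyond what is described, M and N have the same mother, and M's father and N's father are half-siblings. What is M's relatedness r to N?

With two independent routes of shared ancestry, r is the sum of the two contributions.
M and N are related in two ways: half-sibs through their shared mother (r = 1/4) and half first cousins through their fathers (r = 1/16).
r = 1/4 + 1/16 = 5/16 = 0.3125.

0.3125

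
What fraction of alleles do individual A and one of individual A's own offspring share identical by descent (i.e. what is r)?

Each parent–offspring link contributes a factor of 1/2, and independent paths through distinct common ancestors add.
One parent–offspring link: r = (1/2)^1 = 1/2.

0.5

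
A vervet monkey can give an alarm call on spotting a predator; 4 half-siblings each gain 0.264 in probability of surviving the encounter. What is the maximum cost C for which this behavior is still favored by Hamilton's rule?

0.264

r to a half-sibling = 0.25 (half-sibs share one parent — one path of length 2: r = (1/2)^2 = 1/4).
Hamilton's rule: n·r·B > C, so the trait is favored while C < n·r·B = 4·0.25·0.264 = 0.264.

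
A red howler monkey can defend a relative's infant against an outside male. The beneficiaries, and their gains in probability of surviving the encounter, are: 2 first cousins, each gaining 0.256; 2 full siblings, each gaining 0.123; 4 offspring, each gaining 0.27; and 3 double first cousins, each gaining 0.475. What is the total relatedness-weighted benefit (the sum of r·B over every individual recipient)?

r to a first cousin = 1/8 (first cousins share one grandparent pair — two paths of length 4: r = 2·(1/2)^4 = 1/8).
r to a full sibling = 1/2 (full sibs share both parents — two paths of length 2: r = 2·(1/2)^2 = 1/2).
r to an offspring = 0.5 (one parent–offspring link: r = (1/2)^1 = 1/2).
r to a double first cousin = 0.25 (double first cousins share both grandparent pairs — four paths of length 4: r = 4·(1/2)^4 = 1/4).
Summing one r·B term per recipient: 2·0.125·0.256 + 2·0.5·0.123 + 4·0.5·0.27 + 3·0.25·0.475 = 1.08325.

1.08325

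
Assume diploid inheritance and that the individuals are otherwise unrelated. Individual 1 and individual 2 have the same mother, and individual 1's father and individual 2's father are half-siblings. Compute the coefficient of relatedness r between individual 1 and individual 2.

0.3125

Wright's path rule: contributions from independent ancestry routes add.
Individual 1 and individual 2 are related in two ways: half-sibs through their shared mother (r = 1/4) and half first cousins through their fathers (r = 1/16).
r = 1/4 + 1/16 = 5/16 = 0.3125.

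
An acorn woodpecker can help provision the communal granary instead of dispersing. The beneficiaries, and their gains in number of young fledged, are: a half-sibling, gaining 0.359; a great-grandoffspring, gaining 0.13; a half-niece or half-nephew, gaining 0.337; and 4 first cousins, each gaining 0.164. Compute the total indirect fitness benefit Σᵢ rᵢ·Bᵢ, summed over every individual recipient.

0.230125

r to a half-sibling = 0.25 (half-sibs share one parent — one path of length 2: r = (1/2)^2 = 1/4).
r to a great-grandoffspring = 1/8 (three parent–offspring links: r = (1/2)^3 = 1/8).
r to a half-niece or half-nephew = 0.125 (half-aunt/uncle↔niece/nephew: one path of length 3: r = (1/2)^3 = 1/8).
r to a first cousin = 1/8 (first cousins share one grandparent pair — two paths of length 4: r = 2·(1/2)^4 = 1/8).
Summing one r·B term per recipient: 1·0.25·0.359 + 1·0.125·0.13 + 1·0.125·0.337 + 4·0.125·0.164 = 0.230125.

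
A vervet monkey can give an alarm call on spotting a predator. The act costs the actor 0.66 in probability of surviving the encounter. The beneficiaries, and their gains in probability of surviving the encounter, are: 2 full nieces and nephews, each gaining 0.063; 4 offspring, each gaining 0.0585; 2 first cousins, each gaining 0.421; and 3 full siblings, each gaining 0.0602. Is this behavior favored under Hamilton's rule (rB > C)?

Hamilton's rule: the trait is favored when the sum of r·B over every recipient exceeds the actor's cost C.
r to a full niece or nephew = 1/4 (full aunt/uncle↔niece/nephew: two paths of length 3 through the shared grandparent pair: r = 2·(1/2)^3 = 1/4).
r to an offspring = 1/2 (one parent–offspring link: r = (1/2)^1 = 1/2).
r to a first cousin = 1/8 (first cousins share one grandparent pair — two paths of length 4: r = 2·(1/2)^4 = 1/8).
r to a full sibling = 1/2 (full sibs share both parents — two paths of length 2: r = 2·(1/2)^2 = 1/2).
Summing one r·B term per recipient: 2·0.25·0.063 + 4·0.5·0.0585 + 2·0.125·0.421 + 3·0.5·0.0602 = 0.34405.
0.34405 < 0.66: the indirect benefit is less than the cost.

No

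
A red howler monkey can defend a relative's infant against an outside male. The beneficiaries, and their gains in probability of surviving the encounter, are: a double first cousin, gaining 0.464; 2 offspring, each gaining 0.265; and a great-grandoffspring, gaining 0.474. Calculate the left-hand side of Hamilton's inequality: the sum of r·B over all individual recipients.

r to a double first cousin = 0.25 (double first cousins share both grandparent pairs — four paths of length 4: r = 4·(1/2)^4 = 1/4).
r to an offspring = 1/2 (one parent–offspring link: r = (1/2)^1 = 1/2).
r to a great-grandoffspring = 1/8 (three parent–offspring links: r = (1/2)^3 = 1/8).
Summing one r·B term per recipient: 1·0.25·0.464 + 2·0.5·0.265 + 1·0.125·0.474 = 0.44025.

0.44025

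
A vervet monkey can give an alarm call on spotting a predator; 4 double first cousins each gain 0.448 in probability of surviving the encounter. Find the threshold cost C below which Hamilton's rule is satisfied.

0.448

r to a double first cousin = 1/4 (double first cousins share both grandparent pairs — four paths of length 4: r = 4·(1/2)^4 = 1/4).
Hamilton's rule: n·r·B > C, so the trait is favored while C < n·r·B = 4·0.25·0.448 = 0.448.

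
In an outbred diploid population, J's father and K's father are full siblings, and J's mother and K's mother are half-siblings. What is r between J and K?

Independent pedigree routes through distinct common ancestors add.
J and K are related in two ways: first cousins through their fathers (r = 1/8) and half first cousins through their mothers (r = 1/16).
r = 1/8 + 1/16 = 0.1875.

0.1875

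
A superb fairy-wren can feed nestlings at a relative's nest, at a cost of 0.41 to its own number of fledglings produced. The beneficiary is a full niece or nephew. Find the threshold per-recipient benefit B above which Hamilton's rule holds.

1.64

r to a full niece or nephew = 0.25 (full aunt/uncle↔niece/nephew: two paths of length 3 through the shared grandparent pair: r = 2·(1/2)^3 = 1/4).
Hamilton's rule with n recipients of equal r: n·r·B > C, so B > C/(n·r) = 0.41/(1·0.25) = 1.64.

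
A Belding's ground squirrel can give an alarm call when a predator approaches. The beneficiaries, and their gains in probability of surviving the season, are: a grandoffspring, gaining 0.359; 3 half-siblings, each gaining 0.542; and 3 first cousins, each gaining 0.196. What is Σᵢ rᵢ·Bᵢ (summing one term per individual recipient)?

r to a grandoffspring = 0.25 (two parent–offspring links: r = (1/2)^2 = 1/4).
r to a half-sibling = 0.25 (half-sibs share one parent — one path of length 2: r = (1/2)^2 = 1/4).
r to a first cousin = 1/8 (first cousins share one grandparent pair — two paths of length 4: r = 2·(1/2)^4 = 1/8).
Summing one r·B term per recipient: 1·0.25·0.359 + 3·0.25·0.542 + 3·0.125·0.196 = 0.56975.

0.56975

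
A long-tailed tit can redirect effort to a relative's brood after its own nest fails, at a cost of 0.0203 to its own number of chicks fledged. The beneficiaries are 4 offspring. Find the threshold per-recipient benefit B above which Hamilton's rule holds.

0.0101

r to an offspring = 0.5 (one parent–offspring link: r = (1/2)^1 = 1/2).
Hamilton's rule with n recipients of equal r: n·r·B > C, so B > C/(n·r) = 0.0203/(4·0.5) = 0.0101.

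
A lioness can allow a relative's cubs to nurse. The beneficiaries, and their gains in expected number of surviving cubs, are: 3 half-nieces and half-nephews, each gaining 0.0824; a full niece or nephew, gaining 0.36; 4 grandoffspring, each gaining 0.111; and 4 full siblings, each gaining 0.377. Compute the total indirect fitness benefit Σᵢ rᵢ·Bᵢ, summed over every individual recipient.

0.9859

r to a half-niece or half-nephew = 0.125 (half-aunt/uncle↔niece/nephew: one path of length 3: r = (1/2)^3 = 1/8).
r to a full niece or nephew = 1/4 (full aunt/uncle↔niece/nephew: two paths of length 3 through the shared grandparent pair: r = 2·(1/2)^3 = 1/4).
r to a grandoffspring = 0.25 (two parent–offspring links: r = (1/2)^2 = 1/4).
r to a full sibling = 0.5 (full sibs share both parents — two paths of length 2: r = 2·(1/2)^2 = 1/2).
Summing one r·B term per recipient: 3·0.125·0.0824 + 1·0.25·0.36 + 4·0.25·0.111 + 4·0.5·0.377 = 0.9859.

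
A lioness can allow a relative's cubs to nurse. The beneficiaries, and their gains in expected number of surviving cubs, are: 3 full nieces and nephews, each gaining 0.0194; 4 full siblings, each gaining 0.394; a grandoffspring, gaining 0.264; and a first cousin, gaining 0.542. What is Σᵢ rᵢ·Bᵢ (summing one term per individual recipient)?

0.9363

r to a full niece or nephew = 1/4 (full aunt/uncle↔niece/nephew: two paths of length 3 through the shared grandparent pair: r = 2·(1/2)^3 = 1/4).
r to a full sibling = 0.5 (full sibs share both parents — two paths of length 2: r = 2·(1/2)^2 = 1/2).
r to a grandoffspring = 0.25 (two parent–offspring links: r = (1/2)^2 = 1/4).
r to a first cousin = 1/8 (first cousins share one grandparent pair — two paths of length 4: r = 2·(1/2)^4 = 1/8).
Summing one r·B term per recipient: 3·0.25·0.0194 + 4·0.5·0.394 + 1·0.25·0.264 + 1·0.125·0.542 = 0.9363.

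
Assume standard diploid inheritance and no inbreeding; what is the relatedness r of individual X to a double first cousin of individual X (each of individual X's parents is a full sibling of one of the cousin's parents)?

Each parent–offspring link contributes a factor of 1/2, and independent paths through distinct common ancestors add.
Double first cousins share both grandparent pairs — four paths of length 4: r = 4·(1/2)^4 = 1/4.

0.25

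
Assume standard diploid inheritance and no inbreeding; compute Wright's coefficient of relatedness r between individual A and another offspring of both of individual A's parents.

Each parent–offspring link contributes a factor of 1/2, and independent paths through distinct common ancestors add.
Full sibs share both parents — two paths of length 2: r = 2·(1/2)^2 = 1/2.

0.5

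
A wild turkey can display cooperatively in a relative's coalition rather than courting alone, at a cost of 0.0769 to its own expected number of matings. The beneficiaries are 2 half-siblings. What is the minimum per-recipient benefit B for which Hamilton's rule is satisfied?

r to a half-sibling = 0.25 (half-sibs share one parent — one path of length 2: r = (1/2)^2 = 1/4).
Hamilton's rule with n recipients of equal r: n·r·B > C, so B > C/(n·r) = 0.0769/(2·0.25) = 0.1538.

0.1538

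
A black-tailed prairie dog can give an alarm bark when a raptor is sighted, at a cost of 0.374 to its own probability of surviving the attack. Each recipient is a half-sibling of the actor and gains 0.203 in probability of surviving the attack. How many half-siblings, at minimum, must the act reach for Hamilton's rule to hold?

8

r to a half-sibling = 0.25 (half-sibs share one parent — one path of length 2: r = (1/2)^2 = 1/4).
Hamilton's rule: n·r·B > C  ⇒  n > C/(r·B) = 0.374/(0.25·0.203) = 7.369.
The smallest integer exceeding 7.369 is 8.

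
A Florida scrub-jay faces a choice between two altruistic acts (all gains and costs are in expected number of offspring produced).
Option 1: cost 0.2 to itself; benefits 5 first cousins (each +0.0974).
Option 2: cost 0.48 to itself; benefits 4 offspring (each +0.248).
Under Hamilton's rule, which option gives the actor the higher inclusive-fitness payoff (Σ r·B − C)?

Option 2

Option 1: r to a first cousin = 0.125.
Option 1: Σ r·B − C = (5·0.125·0.0974) − 0.2 = -0.139125.
Option 2: r to an offspring = 0.5.
Option 2: Σ r·B − C = (4·0.5·0.248) − 0.48 = 0.016.
Option 2 has the higher net inclusive-fitness payoff.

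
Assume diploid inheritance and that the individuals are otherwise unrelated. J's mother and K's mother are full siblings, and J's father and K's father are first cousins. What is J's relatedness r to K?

Wright's path rule: contributions from independent ancestry routes add.
J and K are related in two ways: first cousins through their mothers (r = 1/8) and second cousins through their fathers (r = 1/32).
r = 1/8 + 1/32 = 0.15625.

0.15625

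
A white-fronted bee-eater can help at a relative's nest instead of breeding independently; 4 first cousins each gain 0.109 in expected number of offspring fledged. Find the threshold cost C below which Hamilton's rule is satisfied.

r to a first cousin = 1/8 (first cousins share one grandparent pair — two paths of length 4: r = 2·(1/2)^4 = 1/8).
Hamilton's rule: n·r·B > C, so the trait is favored while C < n·r·B = 4·0.125·0.109 = 0.0545.

0.0545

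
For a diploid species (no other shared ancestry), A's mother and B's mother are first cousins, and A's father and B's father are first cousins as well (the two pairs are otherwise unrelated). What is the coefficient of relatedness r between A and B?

Independent pedigree routes through distinct common ancestors add.
A and B are related in two ways: second cousins through their mothers (r = 1/32) and second cousins through their fathers (r = 1/32).
r = 1/32 + 1/32 = 0.0625.

0.0625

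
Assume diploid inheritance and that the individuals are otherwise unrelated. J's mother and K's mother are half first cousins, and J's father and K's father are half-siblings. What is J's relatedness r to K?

Relatedness sums over independent paths through distinct common ancestors.
J and K are related in two ways: half second cousins through their mothers (r = 1/64) and half first cousins through their fathers (r = 1/16).
r = 1/64 + 1/16 = 0.078125.

0.078125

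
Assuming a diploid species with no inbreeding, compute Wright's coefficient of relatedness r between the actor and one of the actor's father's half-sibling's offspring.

Each parent–offspring link contributes a factor of 1/2, and independent paths through distinct common ancestors add.
Half first cousins share one grandparent — one path of length 4: r = (1/2)^4 = 1/16.

0.0625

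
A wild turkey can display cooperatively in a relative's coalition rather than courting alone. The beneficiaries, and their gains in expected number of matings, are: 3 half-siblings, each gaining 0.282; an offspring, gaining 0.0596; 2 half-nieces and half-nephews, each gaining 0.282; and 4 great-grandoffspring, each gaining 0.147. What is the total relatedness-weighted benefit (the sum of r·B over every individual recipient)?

r to a half-sibling = 1/4 (half-sibs share one parent — one path of length 2: r = (1/2)^2 = 1/4).
r to an offspring = 0.5 (one parent–offspring link: r = (1/2)^1 = 1/2).
r to a half-niece or half-nephew = 0.125 (half-aunt/uncle↔niece/nephew: one path of length 3: r = (1/2)^3 = 1/8).
r to a great-grandoffspring = 1/8 (three parent–offspring links: r = (1/2)^3 = 1/8).
Summing one r·B term per recipient: 3·0.25·0.282 + 1·0.5·0.0596 + 2·0.125·0.282 + 4·0.125·0.147 = 0.3853.

0.3853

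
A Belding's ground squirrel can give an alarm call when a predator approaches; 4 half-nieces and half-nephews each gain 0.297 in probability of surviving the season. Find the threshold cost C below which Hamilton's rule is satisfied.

r to a half-niece or half-nephew = 1/8 (half-aunt/uncle↔niece/nephew: one path of length 3: r = (1/2)^3 = 1/8).
Hamilton's rule: n·r·B > C, so the trait is favored while C < n·r·B = 4·0.125·0.297 = 0.1485.

0.1485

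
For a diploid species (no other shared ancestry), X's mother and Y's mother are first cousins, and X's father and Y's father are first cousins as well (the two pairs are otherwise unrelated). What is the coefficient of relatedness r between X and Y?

0.0625

With two independent routes of shared ancestry, r is the sum of the two contributions.
X and Y are related in two ways: second cousins through their mothers (r = 1/32) and second cousins through their fathers (r = 1/32).
r = 1/32 + 1/32 = 0.0625.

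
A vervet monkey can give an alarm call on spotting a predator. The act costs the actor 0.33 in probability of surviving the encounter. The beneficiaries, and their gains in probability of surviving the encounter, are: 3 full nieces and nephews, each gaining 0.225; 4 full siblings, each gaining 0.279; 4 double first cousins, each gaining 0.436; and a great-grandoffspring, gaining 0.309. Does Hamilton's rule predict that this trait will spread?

Hamilton's rule: the trait is favored when the sum of r·B over every recipient exceeds the actor's cost C.
r to a full niece or nephew = 0.25 (full aunt/uncle↔niece/nephew: two paths of length 3 through the shared grandparent pair: r = 2·(1/2)^3 = 1/4).
r to a full sibling = 1/2 (full sibs share both parents — two paths of length 2: r = 2·(1/2)^2 = 1/2).
r to a double first cousin = 1/4 (double first cousins share both grandparent pairs — four paths of length 4: r = 4·(1/2)^4 = 1/4).
r to a great-grandoffspring = 1/8 (three parent–offspring links: r = (1/2)^3 = 1/8).
Summing one r·B term per recipient: 3·0.25·0.225 + 4·0.5·0.279 + 4·0.25·0.436 + 1·0.125·0.309 = 1.201375.
1.201375 > 0.33: the indirect benefit exceeds the cost.

Yes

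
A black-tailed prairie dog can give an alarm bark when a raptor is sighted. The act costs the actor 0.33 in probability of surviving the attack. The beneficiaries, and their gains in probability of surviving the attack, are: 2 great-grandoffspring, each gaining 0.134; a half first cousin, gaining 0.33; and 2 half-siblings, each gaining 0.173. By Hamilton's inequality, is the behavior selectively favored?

No

Hamilton's rule: the trait is favored when the sum of r·B over every recipient exceeds the actor's cost C.
r to a great-grandoffspring = 1/8 (three parent–offspring links: r = (1/2)^3 = 1/8).
r to a half first cousin = 1/16 (half first cousins share one grandparent — one path of length 4: r = (1/2)^4 = 1/16).
r to a half-sibling = 1/4 (half-sibs share one parent — one path of length 2: r = (1/2)^2 = 1/4).
Summing one r·B term per recipient: 2·0.125·0.134 + 1·0.0625·0.33 + 2·0.25·0.173 = 0.140625.
0.140625 < 0.33: the indirect benefit is less than the cost.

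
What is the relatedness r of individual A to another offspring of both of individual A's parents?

Each parent–offspring link contributes a factor of 1/2, and independent paths through distinct common ancestors add.
Full sibs share both parents — two paths of length 2: r = 2·(1/2)^2 = 1/2.

0.5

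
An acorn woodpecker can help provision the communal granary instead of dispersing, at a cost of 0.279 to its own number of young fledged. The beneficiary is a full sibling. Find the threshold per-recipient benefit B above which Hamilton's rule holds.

r to a full sibling = 1/2 (full sibs share both parents — two paths of length 2: r = 2·(1/2)^2 = 1/2).
Hamilton's rule with n recipients of equal r: n·r·B > C, so B > C/(n·r) = 0.279/(1·0.5) = 0.558.

0.558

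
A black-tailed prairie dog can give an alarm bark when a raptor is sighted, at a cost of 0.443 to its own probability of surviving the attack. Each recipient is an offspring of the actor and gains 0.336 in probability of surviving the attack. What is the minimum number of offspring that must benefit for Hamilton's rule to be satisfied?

r to an offspring = 0.5 (one parent–offspring link: r = (1/2)^1 = 1/2).
Hamilton's rule: n·r·B > C  ⇒  n > C/(r·B) = 0.443/(0.5·0.336) = 2.637.
The smallest integer exceeding 2.637 is 3.

3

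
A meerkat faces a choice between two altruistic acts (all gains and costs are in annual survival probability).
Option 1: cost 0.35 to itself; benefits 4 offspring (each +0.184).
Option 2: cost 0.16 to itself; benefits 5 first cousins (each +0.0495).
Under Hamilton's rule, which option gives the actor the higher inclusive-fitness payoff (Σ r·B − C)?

Option 1: r to an offspring = 0.5.
Option 1: Σ r·B − C = (4·0.5·0.184) − 0.35 = 0.018.
Option 2: r to a first cousin = 0.125.
Option 2: Σ r·B − C = (5·0.125·0.0495) − 0.16 = -0.1290625.
Option 1 has the higher net inclusive-fitness payoff.

Option 1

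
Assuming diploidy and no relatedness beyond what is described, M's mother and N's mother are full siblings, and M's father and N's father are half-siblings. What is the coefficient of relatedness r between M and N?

With two independent routes of shared ancestry, r is the sum of the two contributions.
M and N are related in two ways: first cousins through their mothers (r = 1/8) and half first cousins through their fathers (r = 1/16).
r = 1/8 + 1/16 = 3/16 = 0.1875.

0.1875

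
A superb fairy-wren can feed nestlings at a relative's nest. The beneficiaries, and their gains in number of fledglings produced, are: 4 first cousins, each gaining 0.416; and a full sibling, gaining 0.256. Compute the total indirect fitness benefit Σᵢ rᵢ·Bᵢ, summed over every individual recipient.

r to a first cousin = 1/8 (first cousins share one grandparent pair — two paths of length 4: r = 2·(1/2)^4 = 1/8).
r to a full sibling = 0.5 (full sibs share both parents — two paths of length 2: r = 2·(1/2)^2 = 1/2).
Summing one r·B term per recipient: 4·0.125·0.416 + 1·0.5·0.256 = 0.336.

0.336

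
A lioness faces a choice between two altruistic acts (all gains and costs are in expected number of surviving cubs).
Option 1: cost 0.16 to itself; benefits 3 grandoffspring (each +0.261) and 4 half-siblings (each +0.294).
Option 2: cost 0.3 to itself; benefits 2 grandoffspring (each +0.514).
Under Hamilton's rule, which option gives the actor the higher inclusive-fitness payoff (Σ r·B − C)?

Option 1

Option 1: r to a grandoffspring = 0.25.
Option 1: r to a half-sibling = 0.25.
Option 1: Σ r·B − C = (3·0.25·0.261 + 4·0.25·0.294) − 0.16 = 0.32975.
Option 2: r to a grandoffspring = 0.25.
Option 2: Σ r·B − C = (2·0.25·0.514) − 0.3 = -0.043.
Option 1 has the higher net inclusive-fitness payoff.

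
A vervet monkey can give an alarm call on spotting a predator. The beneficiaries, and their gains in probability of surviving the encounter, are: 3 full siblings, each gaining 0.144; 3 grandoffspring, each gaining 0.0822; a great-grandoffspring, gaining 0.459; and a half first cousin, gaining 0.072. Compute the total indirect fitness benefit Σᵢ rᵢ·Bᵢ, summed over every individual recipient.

0.339525

r to a full sibling = 0.5 (full sibs share both parents — two paths of length 2: r = 2·(1/2)^2 = 1/2).
r to a grandoffspring = 1/4 (two parent–offspring links: r = (1/2)^2 = 1/4).
r to a great-grandoffspring = 1/8 (three parent–offspring links: r = (1/2)^3 = 1/8).
r to a half first cousin = 0.0625 (half first cousins share one grandparent — one path of length 4: r = (1/2)^4 = 1/16).
Summing one r·B term per recipient: 3·0.5·0.144 + 3·0.25·0.0822 + 1·0.125·0.459 + 1·0.0625·0.072 = 0.339525.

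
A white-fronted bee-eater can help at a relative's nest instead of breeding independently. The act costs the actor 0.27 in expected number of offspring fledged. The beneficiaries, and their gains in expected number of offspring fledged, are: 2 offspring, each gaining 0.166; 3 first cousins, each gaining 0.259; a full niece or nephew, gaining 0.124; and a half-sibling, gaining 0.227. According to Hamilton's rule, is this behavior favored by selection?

Yes

Hamilton's rule: the trait is favored when the sum of r·B over every recipient exceeds the actor's cost C.
r to an offspring = 0.5 (one parent–offspring link: r = (1/2)^1 = 1/2).
r to a first cousin = 1/8 (first cousins share one grandparent pair — two paths of length 4: r = 2·(1/2)^4 = 1/8).
r to a full niece or nephew = 1/4 (full aunt/uncle↔niece/nephew: two paths of length 3 through the shared grandparent pair: r = 2·(1/2)^3 = 1/4).
r to a half-sibling = 1/4 (half-sibs share one parent — one path of length 2: r = (1/2)^2 = 1/4).
Summing one r·B term per recipient: 2·0.5·0.166 + 3·0.125·0.259 + 1·0.25·0.124 + 1·0.25·0.227 = 0.350875.
0.350875 > 0.27: the indirect benefit exceeds the cost.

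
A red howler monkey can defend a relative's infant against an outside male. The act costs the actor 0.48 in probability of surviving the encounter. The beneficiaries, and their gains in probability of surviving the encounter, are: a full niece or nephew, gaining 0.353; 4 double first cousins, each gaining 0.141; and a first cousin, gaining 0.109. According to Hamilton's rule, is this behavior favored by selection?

No

Hamilton's rule: the trait is favored when the sum of r·B over every recipient exceeds the actor's cost C.
r to a full niece or nephew = 0.25 (full aunt/uncle↔niece/nephew: two paths of length 3 through the shared grandparent pair: r = 2·(1/2)^3 = 1/4).
r to a double first cousin = 0.25 (double first cousins share both grandparent pairs — four paths of length 4: r = 4·(1/2)^4 = 1/4).
r to a first cousin = 1/8 (first cousins share one grandparent pair — two paths of length 4: r = 2·(1/2)^4 = 1/8).
Summing one r·B term per recipient: 1·0.25·0.353 + 4·0.25·0.141 + 1·0.125·0.109 = 0.242875.
0.242875 < 0.48: the indirect benefit is less than the cost.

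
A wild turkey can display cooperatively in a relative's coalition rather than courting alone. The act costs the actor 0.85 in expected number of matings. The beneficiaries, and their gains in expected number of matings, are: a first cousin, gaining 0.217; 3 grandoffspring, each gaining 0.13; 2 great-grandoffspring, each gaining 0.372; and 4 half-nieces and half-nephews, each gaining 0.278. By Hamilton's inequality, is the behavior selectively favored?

Hamilton's rule: the trait is favored when the sum of r·B over every recipient exceeds the actor's cost C.
r to a first cousin = 0.125 (first cousins share one grandparent pair — two paths of length 4: r = 2·(1/2)^4 = 1/8).
r to a grandoffspring = 0.25 (two parent–offspring links: r = (1/2)^2 = 1/4).
r to a great-grandoffspring = 1/8 (three parent–offspring links: r = (1/2)^3 = 1/8).
r to a half-niece or half-nephew = 0.125 (half-aunt/uncle↔niece/nephew: one path of length 3: r = (1/2)^3 = 1/8).
Summing one r·B term per recipient: 1·0.125·0.217 + 3·0.25·0.13 + 2·0.125·0.372 + 4·0.125·0.278 = 0.356625.
0.356625 < 0.85: the indirect benefit is less than the cost.

No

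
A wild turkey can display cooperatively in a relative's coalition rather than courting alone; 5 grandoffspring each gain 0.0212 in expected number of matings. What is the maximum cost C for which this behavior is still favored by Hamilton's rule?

r to a grandoffspring = 1/4 (two parent–offspring links: r = (1/2)^2 = 1/4).
Hamilton's rule: n·r·B > C, so the trait is favored while C < n·r·B = 5·0.25·0.0212 = 0.0265.

0.0265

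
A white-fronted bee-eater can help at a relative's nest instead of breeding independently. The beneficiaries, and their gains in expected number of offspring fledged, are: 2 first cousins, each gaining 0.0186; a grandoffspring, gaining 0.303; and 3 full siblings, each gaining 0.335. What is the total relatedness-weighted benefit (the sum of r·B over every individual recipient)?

0.5829

r to a first cousin = 1/8 (first cousins share one grandparent pair — two paths of length 4: r = 2·(1/2)^4 = 1/8).
r to a grandoffspring = 0.25 (two parent–offspring links: r = (1/2)^2 = 1/4).
r to a full sibling = 1/2 (full sibs share both parents — two paths of length 2: r = 2·(1/2)^2 = 1/2).
Summing one r·B term per recipient: 2·0.125·0.0186 + 1·0.25·0.303 + 3·0.5·0.335 = 0.5829.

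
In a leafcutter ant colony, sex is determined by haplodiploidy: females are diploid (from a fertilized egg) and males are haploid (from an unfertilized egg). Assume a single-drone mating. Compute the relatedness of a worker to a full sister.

0.75

Haplodiploid full sisters inherit their father's entire haploid genome identically (contributing 1/2) and on average half of their mother's contribution (1/2 · 1/2 = 1/4); r = 1/2 + 1/4 = 3/4.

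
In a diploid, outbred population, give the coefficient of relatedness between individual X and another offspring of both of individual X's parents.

Each parent–offspring link contributes a factor of 1/2, and independent paths through distinct common ancestors add.
Full sibs share both parents — two paths of length 2: r = 2·(1/2)^2 = 1/2.

0.5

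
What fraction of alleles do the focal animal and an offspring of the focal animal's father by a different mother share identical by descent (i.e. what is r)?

Each parent–offspring link contributes a factor of 1/2, and independent paths through distinct common ancestors add.
Half-sibs share one parent — one path of length 2: r = (1/2)^2 = 1/4.

0.25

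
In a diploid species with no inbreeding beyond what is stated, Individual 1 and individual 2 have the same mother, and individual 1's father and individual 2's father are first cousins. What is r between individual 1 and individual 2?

0.28125

Independent pedigree routes through distinct common ancestors add.
Individual 1 and individual 2 are related in two ways: half-sibs through their shared mother (r = 1/4) and second cousins through their fathers (r = 1/32).
r = 1/4 + 1/32 = 9/32 = 0.28125.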